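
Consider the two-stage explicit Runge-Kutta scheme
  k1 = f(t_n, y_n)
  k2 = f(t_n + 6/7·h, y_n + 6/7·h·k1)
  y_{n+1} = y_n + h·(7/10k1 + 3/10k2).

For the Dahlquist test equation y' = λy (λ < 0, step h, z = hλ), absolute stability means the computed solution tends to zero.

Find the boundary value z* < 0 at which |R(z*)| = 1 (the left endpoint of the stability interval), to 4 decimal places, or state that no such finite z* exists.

On y'=λy, z=hλ:
  k1=λy_n ⇒ h·k1=z·y_n;  k2=λ(1+6/7z)y_n ⇒ h·k2=z(1+6/7z)y_n
  y_{n+1}/y_n = 1 + 7/10z + 3/10z(1+6/7z) = 1 + z + 9/35z²
  ⇒ R(z) = 1 + z + 9/35z².

Need |R(x)|<1, x<0.
x=-1.68: |R|=0.0458
R=1: x+9/35x²=0 ⇒ x=−35/9=-3.8889; min R=1−1/(4·9/35)=0.0278>−1
Confirm numerically:
  x=-2.969: |R|=0.29770 <1
  x=-2.576: |R|=0.13034 <1
  x=-1.720: |R|=0.04073 <1
  x=-4.028: |R|=1.14409 >1
  x=-4.003: |R|=1.11746 >1
So |R|<1 on (-3.8889, 0).

z* = -3.8889.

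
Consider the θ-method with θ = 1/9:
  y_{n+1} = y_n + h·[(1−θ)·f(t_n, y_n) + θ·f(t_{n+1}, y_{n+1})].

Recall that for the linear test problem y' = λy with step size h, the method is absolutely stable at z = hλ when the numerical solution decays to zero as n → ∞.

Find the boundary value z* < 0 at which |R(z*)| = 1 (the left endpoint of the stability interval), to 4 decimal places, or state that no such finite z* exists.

With y'=λy (z=hλ):
  y_{n+1} = y_n + z·[8/9·y_n + 1/9·y_{n+1}] ⇒ (1 − 1/9z)y_{n+1} = (1 + 8/9z)y_n
  R(z) = (1 + 8/9z)/(1 − 1/9z).

Need |R(x)|<1, x<0.
x=-0.73: |R|=0.3248
R=−1: 1+8/9x = −1+1/9x ⇒ -7/9x=2 ⇒ x=2/(-7/9)=-2.5714
Confirm numerically:
  x=-2.395: |R|=0.89162 <1
  x=-2.144: |R|=0.73151 <1
  x=-2.003: |R|=0.63837 <1
  x=-2.820: |R|=1.14721 >1
  x=-2.771: |R|=1.11868 >1
Stable set (-2.5714, 0).

z* = -2.5714.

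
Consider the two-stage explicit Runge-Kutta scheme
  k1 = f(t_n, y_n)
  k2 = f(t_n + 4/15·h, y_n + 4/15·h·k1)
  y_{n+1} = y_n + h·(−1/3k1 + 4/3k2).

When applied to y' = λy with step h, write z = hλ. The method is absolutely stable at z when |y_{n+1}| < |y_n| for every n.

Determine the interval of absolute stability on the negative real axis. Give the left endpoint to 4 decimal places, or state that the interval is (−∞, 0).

z∈(-2.8125,0).

Set f=λy, z=hλ:
  k1=λy_n ⇒ h·k1=z·y_n;  k2=λ(1+4/15z)y_n ⇒ h·k2=z(1+4/15z)y_n
  y_{n+1}/y_n = 1 − 1/3z + 4/3z(1+4/15z) = 1 + z + 16/45z²
  ⇒ R(z) = 1 + z + 16/45z².

Solve |R(x)|<1 on ℝ⁻.
x=-0.47: |R|=0.6085
R=1: x+16/45x²=0 ⇒ x=−45/16=-2.8125; min R=1−1/(4·16/45)=0.2969>−1
Confirm numerically:
  x=-2.742: |R|=0.93127 <1
  x=-1.321: |R|=0.29946 <1
  x=-1.265: |R|=0.30397 <1
  x=-1.170: |R|=0.31672 <1
  x=-3.247: |R|=1.50163 >1
  x=-3.216: |R|=1.46139 >1
  x=-2.904: |R|=1.09448 >1
Stable set (-2.8125, 0).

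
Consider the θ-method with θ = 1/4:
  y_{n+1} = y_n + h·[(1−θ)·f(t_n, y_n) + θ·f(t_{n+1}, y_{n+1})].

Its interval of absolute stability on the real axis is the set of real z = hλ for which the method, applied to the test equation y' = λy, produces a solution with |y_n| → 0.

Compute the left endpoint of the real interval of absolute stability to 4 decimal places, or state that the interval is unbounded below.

With y'=λy (z=hλ):
  y_{n+1} = y_n + z·[3/4·y_n + 1/4·y_{n+1}] ⇒ (1 − 1/4z)y_{n+1} = (1 + 3/4z)y_n
  so R(z) = (1 + 3/4z)/(1 − 1/4z).

Need |R(x)|<1, x<0.
x=-0.87: |R|=0.2854
R=−1: 1+3/4x = −1+1/4x ⇒ -1/2x=2 ⇒ x=2/(-1/2)=-4.0000
Confirm numerically:
  x=-3.906: |R|=0.97622 <1
  x=-2.468: |R|=0.52628 <1
  x=-2.440: |R|=0.51553 <1
  x=-2.151: |R|=0.39880 <1
  x=-4.402: |R|=1.09569 >1
  x=-4.198: |R|=1.04830 >1
So |R|<1 on (-4.0000, 0).

z* = -4.0000.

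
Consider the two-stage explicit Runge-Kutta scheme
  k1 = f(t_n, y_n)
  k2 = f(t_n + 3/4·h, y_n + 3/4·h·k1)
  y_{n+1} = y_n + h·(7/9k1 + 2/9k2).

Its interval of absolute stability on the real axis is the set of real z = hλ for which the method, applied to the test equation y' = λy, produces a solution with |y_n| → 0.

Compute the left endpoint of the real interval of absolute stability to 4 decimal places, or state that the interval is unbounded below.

z* = -6.0000.

Set f=λy, z=hλ:
  k1=λy_n ⇒ h·k1=z·y_n;  k2=λ(1+3/4z)y_n ⇒ h·k2=z(1+3/4z)y_n
  y_{n+1}/y_n = 1 + 7/9z + 2/9z(1+3/4z) = 1 + z + 1/6z²
  so R(z) = 1 + z + 1/6z².

Solve |R(x)|<1 on ℝ⁻.
x=-0.99: |R|=0.1734
R=1: x+1/6x²=0 ⇒ x=−6=-6.0000; min R=1−1/(4·1/6)=-0.5000>−1
Confirm numerically:
  x=-5.041: |R|=0.19428 <1
  x=-4.817: |R|=0.05025 <1
  x=-2.999: |R|=0.50000 <1
  x=-6.288: |R|=1.30182 >1
  x=-6.101: |R|=1.10270 >1
Interval (-6.0000, 0).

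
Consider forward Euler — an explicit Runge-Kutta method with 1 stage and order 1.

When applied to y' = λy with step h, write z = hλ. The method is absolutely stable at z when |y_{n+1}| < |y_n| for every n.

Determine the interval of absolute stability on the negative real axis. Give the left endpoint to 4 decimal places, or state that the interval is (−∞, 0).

On y'=λy, z=hλ:
  order 1, 1-stage ⇒ R(z)=1+z
  (e.g. R(-0.76)=0.24000, |R|=0.24000)

Boundary: |R(x)|=1, x<0.
x=-0.76: |R|=0.2400
|R(-2.17)|=1.1700 |R(-1.79)|=0.7900 |R(-0.9)|=0.1000
Bisect:
  x_lo=-2.5436 |R|=1.5436  x_hi=-0.1717 |R|=0.8283
  mid=-1.35763 |R|=0.35763 →hi
  mid=-1.95061 |R|=0.95061 →hi
  mid=-2.24709 |R|=1.24709 →lo
  mid=-2.09885 |R|=1.09885 →lo
  mid=-2.02473 |R|=1.02473 →lo
  mid=-1.98767 |R|=0.98767 →hi
  mid=-2.00620 |R|=1.00620 →lo
  mid=-1.99693 |R|=0.99693 →hi
  ...
  [-2.00012,-1.99997] ⇒ x*=-2.0000
Stable set (-2.0000, 0).

(-2.0000, 0).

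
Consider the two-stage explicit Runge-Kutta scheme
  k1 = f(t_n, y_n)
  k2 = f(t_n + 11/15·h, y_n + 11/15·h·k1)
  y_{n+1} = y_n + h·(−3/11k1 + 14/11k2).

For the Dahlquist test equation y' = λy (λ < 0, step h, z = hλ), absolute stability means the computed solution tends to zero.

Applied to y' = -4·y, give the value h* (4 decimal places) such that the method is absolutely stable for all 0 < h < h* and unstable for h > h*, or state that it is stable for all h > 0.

(-1.0714,0); λ=-4 ⇒ h* = (15/14)/4 = 0.2679.

On y'=λy, z=hλ:
  k1=λy_n ⇒ h·k1=z·y_n;  k2=λ(1+11/15z)y_n ⇒ h·k2=z(1+11/15z)y_n
  y_{n+1}/y_n = 1 − 3/11z + 14/11z(1+11/15z) = 1 + z + 14/15z²
  R(z) = 1 + z + 14/15z².

Find x<0 with |R(x)|<1.
x=-1.58: |R|=1.7500
R=1: x+14/15x²=0 ⇒ x=−15/14=-1.0714; min R=1−1/(4·14/15)=0.7321>−1
Confirm numerically:
  x=-0.922: |R|=0.87141 <1
  x=-0.902: |R|=0.85736 <1
  x=-0.780: |R|=0.78784 <1
  x=-0.580: |R|=0.73397 <1
  x=-1.571: |R|=1.73250 >1
  x=-1.543: |R|=1.67913 >1
  x=-1.311: |R|=1.29314 >1
Stable set (-1.0714, 0).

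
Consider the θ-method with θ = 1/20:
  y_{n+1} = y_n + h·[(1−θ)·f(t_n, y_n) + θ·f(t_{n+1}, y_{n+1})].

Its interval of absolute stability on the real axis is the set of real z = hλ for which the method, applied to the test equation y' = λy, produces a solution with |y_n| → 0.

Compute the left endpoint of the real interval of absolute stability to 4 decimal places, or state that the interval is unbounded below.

z* = -2.2222.

Set f=λy, z=hλ:
  y_{n+1} = y_n + z·[19/20·y_n + 1/20·y_{n+1}] ⇒ (1 − 1/20z)y_{n+1} = (1 + 19/20z)y_n
  R(z) = (1 + 19/20z)/(1 − 1/20z).

Find x<0 with |R(x)|<1.
x=-0.59: |R|=0.4269
R=−1: 1+19/20x = −1+1/20x ⇒ -9/10x=2 ⇒ x=2/(-9/10)=-2.2222
Confirm numerically:
  x=-1.753: |R|=0.61173 <1
  x=-1.226: |R|=0.15519 <1
  x=-1.108: |R|=0.04984 <1
  x=-0.902: |R|=0.13692 <1
  x=-2.474: |R|=1.20166 >1
  x=-2.469: |R|=1.19769 >1
  x=-2.465: |R|=1.19452 >1
So |R|<1 on (-2.2222, 0).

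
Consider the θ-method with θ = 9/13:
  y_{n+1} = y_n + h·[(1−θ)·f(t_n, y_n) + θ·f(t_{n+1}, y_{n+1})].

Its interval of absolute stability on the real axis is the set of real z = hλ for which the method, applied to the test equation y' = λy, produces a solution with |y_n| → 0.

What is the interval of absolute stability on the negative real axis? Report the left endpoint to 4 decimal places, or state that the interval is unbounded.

Set f=λy, z=hλ:
  y_{n+1} = y_n + z·[4/13·y_n + 9/13·y_{n+1}] ⇒ (1 − 9/13z)y_{n+1} = (1 + 4/13z)y_n
  so R(z) = (1 + 4/13z)/(1 − 9/13z).

Solve |R(x)|<1 on ℝ⁻.
x=-0.56: |R|=0.5965
x=-2: |R|=0.1613
x=-10: |R|=0.2621
x=-100: |R|=0.4239
θ=9/13≥1/2 ⇒ |1+4/13x|<|1−9/13x| ∀x<0 ⇒ unbounded interval.

interval (−∞, 0).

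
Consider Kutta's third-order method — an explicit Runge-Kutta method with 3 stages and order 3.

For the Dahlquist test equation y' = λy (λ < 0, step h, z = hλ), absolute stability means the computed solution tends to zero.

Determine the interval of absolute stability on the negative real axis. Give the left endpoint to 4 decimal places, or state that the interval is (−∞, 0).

(-2.5127, 0).

Set f=λy, z=hλ:
  order 3, 3-stage ⇒ R(z)=1+z+z^2/2+z^3/6
  (e.g. R(-0.87)=0.39870, |R|=0.39870)

Need |R(x)|<1, x<0.
x=-0.87: |R|=0.3987
|R(-2.34)|=0.7377 |R(-1.69)|=0.0664 |R(-0.7)|=0.4878
Bisect:
  x_lo=-2.9992 |R|=1.9980  x_hi=-0.0990 |R|=0.9057
  mid=-1.54913 |R|=0.03117 →hi
  mid=-2.27418 |R|=0.64853 →hi
  mid=-2.63670 |R|=1.21574 →lo
  mid=-2.45544 |R|=0.90823 →hi
  mid=-2.54607 |R|=1.05563 →lo
  mid=-2.50075 |R|=0.98039 →hi
  mid=-2.52341 |R|=1.01762 →lo
  mid=-2.51208 |R|=0.99891 →hi
  ...
  [-2.51279,-2.51261] ⇒ x*=-2.5127
So |R|<1 on (-2.5127, 0).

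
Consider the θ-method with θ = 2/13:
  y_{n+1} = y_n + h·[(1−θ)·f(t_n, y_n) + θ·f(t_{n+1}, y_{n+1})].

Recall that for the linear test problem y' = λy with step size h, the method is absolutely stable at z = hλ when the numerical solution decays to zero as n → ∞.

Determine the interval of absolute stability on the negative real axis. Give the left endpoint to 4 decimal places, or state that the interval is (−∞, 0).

z∈(-2.8889,0).

Set f=λy, z=hλ:
  y_{n+1} = y_n + z·[11/13·y_n + 2/13·y_{n+1}] ⇒ (1 − 2/13z)y_{n+1} = (1 + 11/13z)y_n
  R(z) = (1 + 11/13z)/(1 − 2/13z).

Need |R(x)|<1, x<0.
x=-0.46: |R|=0.5704
R=−1: 1+11/13x = −1+2/13x ⇒ -9/13x=2 ⇒ x=2/(-9/13)=-2.8889
Confirm numerically:
  x=-2.797: |R|=0.95552 <1
  x=-2.258: |R|=0.67584 <1
  x=-1.763: |R|=0.38684 <1
  x=-1.505: |R|=0.22205 <1
  x=-3.290: |R|=1.18437 >1
  x=-3.104: |R|=1.10079 >1
Stable set (-2.8889, 0).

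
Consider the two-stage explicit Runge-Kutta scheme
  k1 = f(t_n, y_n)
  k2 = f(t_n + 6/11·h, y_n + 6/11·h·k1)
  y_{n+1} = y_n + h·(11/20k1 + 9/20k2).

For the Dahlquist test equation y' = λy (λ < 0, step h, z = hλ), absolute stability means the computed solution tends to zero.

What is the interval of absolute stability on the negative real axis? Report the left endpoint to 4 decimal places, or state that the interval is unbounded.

z∈(-4.0741,0).

Test eqn y'=λy, z=hλ:
  k1=λy_n ⇒ h·k1=z·y_n;  k2=λ(1+6/11z)y_n ⇒ h·k2=z(1+6/11z)y_n
  y_{n+1}/y_n = 1 + 11/20z + 9/20z(1+6/11z) = 1 + z + 27/110z²
  ⇒ R(z) = 1 + z + 27/110z².

Boundary: |R(x)|=1, x<0.
x=-1.32: |R|=0.1077
R=1: x+27/110x²=0 ⇒ x=−110/27=-4.0741; min R=1−1/(4·27/110)=-0.0185>−1
Confirm numerically:
  x=-3.562: |R|=0.55229 <1
  x=-2.824: |R|=0.13349 <1
  x=-1.821: |R|=0.00706 <1
  x=-4.434: |R|=1.39172 >1
  x=-4.299: |R|=1.23734 >1
  x=-4.102: |R|=1.02812 >1
Stable set (-4.0741, 0).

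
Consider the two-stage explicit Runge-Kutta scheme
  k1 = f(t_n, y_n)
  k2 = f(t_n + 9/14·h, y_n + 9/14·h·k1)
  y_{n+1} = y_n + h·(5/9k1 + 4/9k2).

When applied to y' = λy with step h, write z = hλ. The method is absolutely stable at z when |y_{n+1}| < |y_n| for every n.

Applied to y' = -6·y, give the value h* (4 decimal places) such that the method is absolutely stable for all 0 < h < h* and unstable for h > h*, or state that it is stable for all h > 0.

With y'=λy (z=hλ):
  k1=λy_n ⇒ h·k1=z·y_n;  k2=λ(1+9/14z)y_n ⇒ h·k2=z(1+9/14z)y_n
  y_{n+1}/y_n = 1 + 5/9z + 4/9z(1+9/14z) = 1 + z + 2/7z²
  ⇒ R(z) = 1 + z + 2/7z².

Boundary: |R(x)|=1, x<0.
x=-1.74: |R|=0.1250
R=1: x+2/7x²=0 ⇒ x=−7/2=-3.5000; min R=1−1/(4·2/7)=0.1250>−1
Confirm numerically:
  x=-3.377: |R|=0.88132 <1
  x=-1.932: |R|=0.13446 <1
  x=-1.717: |R|=0.12531 <1
  x=-1.558: |R|=0.13553 <1
  x=-3.871: |R|=1.41033 >1
  x=-3.611: |R|=1.11452 >1
  x=-3.588: |R|=1.09021 >1
So |R|<1 on (-3.5000, 0).

(-3.5000,0); λ=-6 ⇒ h* = (7/2)/6 = 0.5833.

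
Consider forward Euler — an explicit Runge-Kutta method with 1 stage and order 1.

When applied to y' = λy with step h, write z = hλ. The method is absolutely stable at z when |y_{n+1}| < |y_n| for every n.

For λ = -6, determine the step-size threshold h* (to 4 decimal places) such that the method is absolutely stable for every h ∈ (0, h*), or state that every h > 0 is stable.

(-2.0000,0); λ=-6 ⇒ h* = 0.3333.

Test eqn y'=λy, z=hλ:
  order 1, 1-stage ⇒ R(z)=1+z
  (e.g. R(-1.18)=-0.18000, |R|=0.18000)

Boundary: |R(x)|=1, x<0.
x=-1.18: |R|=0.1800
|R(-1.53)|=0.5300 |R(-1.49)|=0.4900 |R(-0.86)|=0.1400
Bisect:
  x_lo=-2.3553 |R|=1.3553  x_hi=-0.3899 |R|=0.6101
  mid=-1.37258 |R|=0.37258 →hi
  mid=-1.86395 |R|=0.86395 →hi
  mid=-2.10963 |R|=1.10963 →lo
  mid=-1.98679 |R|=0.98679 →hi
  mid=-2.04821 |R|=1.04821 →lo
  mid=-2.01750 |R|=1.01750 →lo
  mid=-2.00214 |R|=1.00214 →lo
  ...
  [-2.00010,-1.99998] ⇒ x*=-2.0000
Interval (-2.0000, 0).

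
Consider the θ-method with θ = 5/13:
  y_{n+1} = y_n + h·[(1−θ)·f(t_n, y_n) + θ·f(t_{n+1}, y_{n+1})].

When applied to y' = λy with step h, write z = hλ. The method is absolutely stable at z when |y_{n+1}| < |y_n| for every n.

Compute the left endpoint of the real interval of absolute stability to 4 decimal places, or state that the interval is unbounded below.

left endpoint -8.6667.

Set f=λy, z=hλ:
  y_{n+1} = y_n + z·[8/13·y_n + 5/13·y_{n+1}] ⇒ (1 − 5/13z)y_{n+1} = (1 + 8/13z)y_n
  Hence R(z) = (1 + 8/13z)/(1 − 5/13z).

Boundary: |R(x)|=1, x<0.
x=-0.49: |R|=0.5877
R=−1: 1+8/13x = −1+5/13x ⇒ -3/13x=2 ⇒ x=2/(-3/13)=-8.6667
Confirm numerically:
  x=-7.635: |R|=0.93952 <1
  x=-6.333: |R|=0.84326 <1
  x=-5.616: |R|=0.77722 <1
  x=-4.897: |R|=0.69831 <1
  x=-9.145: |R|=1.02444 >1
  x=-9.121: |R|=1.02326 >1
  x=-9.062: |R|=1.02034 >1
So |R|<1 on (-8.6667, 0).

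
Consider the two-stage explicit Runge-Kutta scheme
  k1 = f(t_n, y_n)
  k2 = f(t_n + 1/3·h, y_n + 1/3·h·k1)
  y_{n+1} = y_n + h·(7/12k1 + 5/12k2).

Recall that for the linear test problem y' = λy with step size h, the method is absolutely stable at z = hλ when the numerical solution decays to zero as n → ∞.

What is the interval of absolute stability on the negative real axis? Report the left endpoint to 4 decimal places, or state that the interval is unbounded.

Set f=λy, z=hλ:
  k1=λy_n ⇒ h·k1=z·y_n;  k2=λ(1+1/3z)y_n ⇒ h·k2=z(1+1/3z)y_n
  y_{n+1}/y_n = 1 + 7/12z + 5/12z(1+1/3z) = 1 + z + 5/36z²
  ⇒ R(z) = 1 + z + 5/36z².

Boundary: |R(x)|=1, x<0.
x=-1.13: |R|=0.0473
R=1: x+5/36x²=0 ⇒ x=−36/5=-7.2000; min R=1−1/(4·5/36)=-0.8000>−1
Confirm numerically:
  x=-7.051: |R|=0.85408 <1
  x=-6.681: |R|=0.51841 <1
  x=-5.837: |R|=0.10498 <1
  x=-5.227: |R|=0.43234 <1
  x=-7.610: |R|=1.43335 >1
  x=-7.549: |R|=1.36592 >1
  x=-7.392: |R|=1.19712 >1
Interval (-7.2000, 0).

z∈(-7.2000,0).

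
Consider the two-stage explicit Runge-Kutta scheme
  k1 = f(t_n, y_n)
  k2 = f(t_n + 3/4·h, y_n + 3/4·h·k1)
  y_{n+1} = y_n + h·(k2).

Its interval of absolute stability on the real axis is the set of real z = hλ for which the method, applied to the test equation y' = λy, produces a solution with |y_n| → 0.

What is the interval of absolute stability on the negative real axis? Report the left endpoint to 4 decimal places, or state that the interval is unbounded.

On y'=λy, z=hλ:
  k1=λy_n ⇒ h·k1=z·y_n;  k2=λ(1+3/4z)y_n ⇒ h·k2=z(1+3/4z)y_n
  y_{n+1}/y_n = 1 + z(1+3/4z) = 1 + z + 3/4z²
  Hence R(z) = 1 + z + 3/4z².

Solve |R(x)|<1 on ℝ⁻.
x=-1.07: |R|=0.7887
R=1: x+3/4x²=0 ⇒ x=−4/3=-1.3333; min R=1−1/(4·3/4)=0.6667>−1
Confirm numerically:
  x=-1.148: |R|=0.84043 <1
  x=-0.980: |R|=0.74030 <1
  x=-0.949: |R|=0.72645 <1
  x=-1.830: |R|=1.68168 >1
  x=-1.549: |R|=1.25055 >1
Interval (-1.3333, 0).

z∈(-1.3333,0).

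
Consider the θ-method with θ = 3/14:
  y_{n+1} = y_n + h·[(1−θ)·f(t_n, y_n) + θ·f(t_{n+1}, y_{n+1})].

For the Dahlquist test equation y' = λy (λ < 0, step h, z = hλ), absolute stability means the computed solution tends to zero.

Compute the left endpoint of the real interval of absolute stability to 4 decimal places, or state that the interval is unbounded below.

left endpoint -3.5000.

Test eqn y'=λy, z=hλ:
  y_{n+1} = y_n + z·[11/14·y_n + 3/14·y_{n+1}] ⇒ (1 − 3/14z)y_{n+1} = (1 + 11/14z)y_n
  so R(z) = (1 + 11/14z)/(1 − 3/14z).

Find x<0 with |R(x)|<1.
x=-0.66: |R|=0.4218
R=−1: 1+11/14x = −1+3/14x ⇒ -4/7x=2 ⇒ x=2/(-4/7)=-3.5000
Confirm numerically:
  x=-3.357: |R|=0.95247 <1
  x=-3.056: |R|=0.84669 <1
  x=-2.283: |R|=0.53302 <1
  x=-3.977: |R|=1.14716 >1
  x=-3.709: |R|=1.06654 >1
  x=-3.686: |R|=1.05938 >1
Stable set (-3.5000, 0).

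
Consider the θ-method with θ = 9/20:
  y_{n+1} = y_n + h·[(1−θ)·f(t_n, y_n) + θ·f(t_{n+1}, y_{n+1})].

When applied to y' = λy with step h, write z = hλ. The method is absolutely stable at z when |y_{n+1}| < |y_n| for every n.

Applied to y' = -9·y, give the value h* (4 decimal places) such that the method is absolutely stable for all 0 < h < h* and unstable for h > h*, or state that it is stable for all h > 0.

Test eqn y'=λy, z=hλ:
  y_{n+1} = y_n + z·[11/20·y_n + 9/20·y_{n+1}] ⇒ (1 − 9/20z)y_{n+1} = (1 + 11/20z)y_n
  ⇒ R(z) = (1 + 11/20z)/(1 − 9/20z).

Boundary: |R(x)|=1, x<0.
x=-0.49: |R|=0.5985
R=−1: 1+11/20x = −1+9/20x ⇒ -1/10x=2 ⇒ x=2/(-1/10)=-20.0000
Confirm numerically:
  x=-18.528: |R|=0.98424 <1
  x=-18.203: |R|=0.98045 <1
  x=-18.188: |R|=0.98027 <1
  x=-20.308: |R|=1.00304 >1
  x=-20.056: |R|=1.00056 >1
Stable set (-20.0000, 0).

(-20.0000,0); λ=-9 ⇒ h* = (20)/9 = 2.2222.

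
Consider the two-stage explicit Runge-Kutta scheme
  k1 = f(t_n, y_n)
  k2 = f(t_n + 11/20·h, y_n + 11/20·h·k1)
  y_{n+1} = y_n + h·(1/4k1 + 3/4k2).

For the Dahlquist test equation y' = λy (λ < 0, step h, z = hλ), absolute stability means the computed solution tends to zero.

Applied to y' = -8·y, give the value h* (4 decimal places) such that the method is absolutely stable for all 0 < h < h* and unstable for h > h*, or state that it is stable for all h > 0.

(-2.4242,0); λ=-8 ⇒ h* = (80/33)/8 = 0.3030.

With y'=λy (z=hλ):
  k1=λy_n ⇒ h·k1=z·y_n;  k2=λ(1+11/20z)y_n ⇒ h·k2=z(1+11/20z)y_n
  y_{n+1}/y_n = 1 + 1/4z + 3/4z(1+11/20z) = 1 + z + 33/80z²
  Hence R(z) = 1 + z + 33/80z².

Boundary: |R(x)|=1, x<0.
x=-1.78: |R|=0.5270
R=1: x+33/80x²=0 ⇒ x=−80/33=-2.4242; min R=1−1/(4·33/80)=0.3939>−1
Confirm numerically:
  x=-2.249: |R|=0.83743 <1
  x=-2.218: |R|=0.81130 <1
  x=-1.509: |R|=0.43030 <1
  x=-1.314: |R|=0.39822 <1
  x=-2.903: |R|=1.57331 >1
  x=-2.801: |R|=1.43531 >1
  x=-2.461: |R|=1.03731 >1
Interval (-2.4242, 0).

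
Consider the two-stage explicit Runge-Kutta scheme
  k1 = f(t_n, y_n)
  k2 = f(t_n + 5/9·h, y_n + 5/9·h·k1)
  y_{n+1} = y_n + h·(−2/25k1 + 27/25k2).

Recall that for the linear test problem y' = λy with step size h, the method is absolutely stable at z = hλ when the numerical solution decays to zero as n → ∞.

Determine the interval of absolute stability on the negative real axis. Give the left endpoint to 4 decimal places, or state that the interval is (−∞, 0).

On y'=λy, z=hλ:
  k1=λy_n ⇒ h·k1=z·y_n;  k2=λ(1+5/9z)y_n ⇒ h·k2=z(1+5/9z)y_n
  y_{n+1}/y_n = 1 − 2/25z + 27/25z(1+5/9z) = 1 + z + 3/5z²
  R(z) = 1 + z + 3/5z².

Boundary: |R(x)|=1, x<0.
x=-1.63: |R|=0.9641
R=1: x+3/5x²=0 ⇒ x=−5/3=-1.6667; min R=1−1/(4·3/5)=0.5833>−1
Confirm numerically:
  x=-1.280: |R|=0.70304 <1
  x=-1.239: |R|=0.68207 <1
  x=-0.865: |R|=0.58394 <1
  x=-2.163: |R|=1.64414 >1
  x=-2.149: |R|=1.62192 >1
Interval (-1.6667, 0).

(-1.6667, 0).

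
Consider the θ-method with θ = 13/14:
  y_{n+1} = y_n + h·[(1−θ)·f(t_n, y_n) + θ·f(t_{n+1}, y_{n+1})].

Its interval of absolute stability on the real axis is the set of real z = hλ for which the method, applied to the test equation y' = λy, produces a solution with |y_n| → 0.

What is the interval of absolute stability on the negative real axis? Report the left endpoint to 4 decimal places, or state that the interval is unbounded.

Set f=λy, z=hλ:
  y_{n+1} = y_n + z·[1/14·y_n + 13/14·y_{n+1}] ⇒ (1 − 13/14z)y_{n+1} = (1 + 1/14z)y_n
  so R(z) = (1 + 1/14z)/(1 − 13/14z).

Need |R(x)|<1, x<0.
x=-0.91: |R|=0.5068
x=-2: |R|=0.3000
x=-10: |R|=0.0278
x=-100: |R|=0.0654
θ=13/14≥1/2 ⇒ |1+1/14x|<|1−13/14x| ∀x<0 ⇒ interval (−∞,0).

unbounded; (−∞, 0).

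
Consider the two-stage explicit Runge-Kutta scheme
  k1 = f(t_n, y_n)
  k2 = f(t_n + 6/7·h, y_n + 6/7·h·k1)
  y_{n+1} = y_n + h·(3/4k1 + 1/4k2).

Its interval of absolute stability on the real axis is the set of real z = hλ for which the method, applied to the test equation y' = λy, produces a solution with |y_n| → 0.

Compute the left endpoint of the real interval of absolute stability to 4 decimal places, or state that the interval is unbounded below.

Test eqn y'=λy, z=hλ:
  k1=λy_n ⇒ h·k1=z·y_n;  k2=λ(1+6/7z)y_n ⇒ h·k2=z(1+6/7z)y_n
  y_{n+1}/y_n = 1 + 3/4z + 1/4z(1+6/7z) = 1 + z + 3/14z²
  ⇒ R(z) = 1 + z + 3/14z².

Find x<0 with |R(x)|<1.
x=-0.61: |R|=0.4697
R=1: x+3/14x²=0 ⇒ x=−14/3=-4.6667; min R=1−1/(4·3/14)=-0.1667>−1
Confirm numerically:
  x=-3.698: |R|=0.23240 <1
  x=-3.554: |R|=0.15262 <1
  x=-2.972: |R|=0.07926 <1
  x=-2.844: |R|=0.11079 <1
  x=-5.023: |R|=1.38354 >1
  x=-4.956: |R|=1.30727 >1
Interval (-4.6667, 0).

left endpoint -4.6667.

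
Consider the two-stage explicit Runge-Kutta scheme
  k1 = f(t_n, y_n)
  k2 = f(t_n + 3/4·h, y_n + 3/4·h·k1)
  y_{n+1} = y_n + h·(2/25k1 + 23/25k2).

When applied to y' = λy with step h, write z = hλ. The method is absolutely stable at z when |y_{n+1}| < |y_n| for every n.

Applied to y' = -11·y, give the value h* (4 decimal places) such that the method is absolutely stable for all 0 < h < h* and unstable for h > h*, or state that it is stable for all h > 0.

(-1.4493,0); λ=-11 ⇒ h* = (100/69)/11 = 0.1318.

With y'=λy (z=hλ):
  k1=λy_n ⇒ h·k1=z·y_n;  k2=λ(1+3/4z)y_n ⇒ h·k2=z(1+3/4z)y_n
  y_{n+1}/y_n = 1 + 2/25z + 23/25z(1+3/4z) = 1 + z + 69/100z²
  R(z) = 1 + z + 69/100z².

Solve |R(x)|<1 on ℝ⁻.
x=-1.02: |R|=0.6979
R=1: x+69/100x²=0 ⇒ x=−100/69=-1.4493; min R=1−1/(4·69/100)=0.6377>−1
Confirm numerically:
  x=-1.330: |R|=0.89054 <1
  x=-1.148: |R|=0.76135 <1
  x=-1.143: |R|=0.75845 <1
  x=-0.619: |R|=0.64538 <1
  x=-1.941: |R|=1.65856 >1
  x=-1.924: |R|=1.63023 >1
Stable set (-1.4493, 0).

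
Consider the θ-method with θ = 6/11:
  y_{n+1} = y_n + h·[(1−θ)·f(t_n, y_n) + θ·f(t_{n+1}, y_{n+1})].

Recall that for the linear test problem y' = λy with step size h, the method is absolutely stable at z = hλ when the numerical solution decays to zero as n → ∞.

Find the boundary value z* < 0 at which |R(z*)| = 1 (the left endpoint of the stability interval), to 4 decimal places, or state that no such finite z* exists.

With y'=λy (z=hλ):
  y_{n+1} = y_n + z·[5/11·y_n + 6/11·y_{n+1}] ⇒ (1 − 6/11z)y_{n+1} = (1 + 5/11z)y_n
  Hence R(z) = (1 + 5/11z)/(1 − 6/11z).

Boundary: |R(x)|=1, x<0.
x=-1.29: |R|=0.2428
x=-2: |R|=0.0435
x=-10: |R|=0.5493
x=-100: |R|=0.8003
θ=6/11≥1/2 ⇒ |1+5/11x|<|1−6/11x| ∀x<0 ⇒ unbounded interval.

(−∞, 0) — no finite endpoint.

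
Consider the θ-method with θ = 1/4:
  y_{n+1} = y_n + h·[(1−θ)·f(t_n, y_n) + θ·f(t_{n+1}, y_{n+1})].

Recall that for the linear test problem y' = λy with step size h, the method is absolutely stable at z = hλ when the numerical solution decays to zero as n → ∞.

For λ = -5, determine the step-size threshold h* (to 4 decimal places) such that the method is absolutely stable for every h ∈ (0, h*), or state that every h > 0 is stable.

Set f=λy, z=hλ:
  y_{n+1} = y_n + z·[3/4·y_n + 1/4·y_{n+1}] ⇒ (1 − 1/4z)y_{n+1} = (1 + 3/4z)y_n
  R(z) = (1 + 3/4z)/(1 − 1/4z).

Boundary: |R(x)|=1, x<0.
x=-0.49: |R|=0.5635
R=−1: 1+3/4x = −1+1/4x ⇒ -1/2x=2 ⇒ x=2/(-1/2)=-4.0000
Confirm numerically:
  x=-3.811: |R|=0.95161 <1
  x=-2.028: |R|=0.34572 <1
  x=-1.858: |R|=0.26869 <1
  x=-1.771: |R|=0.22752 <1
  x=-4.582: |R|=1.13563 >1
  x=-4.373: |R|=1.08910 >1
  x=-4.280: |R|=1.06763 >1
Stable set (-4.0000, 0).

(-4.0000,0); λ=-5 ⇒ h* = (4)/5 = 0.8000.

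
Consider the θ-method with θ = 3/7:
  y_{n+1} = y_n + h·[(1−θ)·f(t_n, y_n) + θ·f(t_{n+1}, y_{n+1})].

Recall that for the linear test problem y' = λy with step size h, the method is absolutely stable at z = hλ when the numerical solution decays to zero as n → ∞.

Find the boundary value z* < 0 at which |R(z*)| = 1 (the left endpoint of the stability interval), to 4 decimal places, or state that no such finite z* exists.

With y'=λy (z=hλ):
  y_{n+1} = y_n + z·[4/7·y_n + 3/7·y_{n+1}] ⇒ (1 − 3/7z)y_{n+1} = (1 + 4/7z)y_n
  Hence R(z) = (1 + 4/7z)/(1 − 3/7z).

Need |R(x)|<1, x<0.
x=-1.25: |R|=0.1860
R=−1: 1+4/7x = −1+3/7x ⇒ -1/7x=2 ⇒ x=2/(-1/7)=-14.0000
Confirm numerically:
  x=-13.635: |R|=0.99238 <1
  x=-12.166: |R|=0.95784 <1
  x=-6.476: |R|=0.71530 <1
  x=-5.626: |R|=0.64930 <1
  x=-14.580: |R|=1.01143 >1
  x=-14.228: |R|=1.00459 >1
  x=-14.201: |R|=1.00405 >1
Stable set (-14.0000, 0).

z* = -14.0000.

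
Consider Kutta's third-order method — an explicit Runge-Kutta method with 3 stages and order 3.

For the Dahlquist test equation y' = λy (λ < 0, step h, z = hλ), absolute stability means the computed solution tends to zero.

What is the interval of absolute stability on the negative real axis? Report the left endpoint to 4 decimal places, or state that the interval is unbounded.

(-2.5127, 0).

On y'=λy, z=hλ:
  order 3, 3-stage ⇒ R(z)=1+z+z^2/2+z^3/6
  (e.g. R(-1.36)=0.14556, |R|=0.14556)

Boundary: |R(x)|=1, x<0.
x=-1.36: |R|=0.1456
|R(-2.41)|=0.8389 |R(-1.44)|=0.0991 |R(-1.36)|=0.1456
Bisect:
  x_lo=-3.2032 |R|=2.5507  x_hi=-0.0538 |R|=0.9476
  mid=-1.62850 |R|=0.02230 →hi
  mid=-2.41585 |R|=0.84764 →hi
  mid=-2.80953 |R|=1.55894 →lo
  mid=-2.61269 |R|=1.17205 →lo
  mid=-2.51427 |R|=1.00251 →lo
  mid=-2.46506 |R|=0.92330 →hi
  mid=-2.48967 |R|=0.96245 →hi
  ...
  [-2.51292,-2.51273] ⇒ x*=-2.5127
Stable set (-2.5127, 0).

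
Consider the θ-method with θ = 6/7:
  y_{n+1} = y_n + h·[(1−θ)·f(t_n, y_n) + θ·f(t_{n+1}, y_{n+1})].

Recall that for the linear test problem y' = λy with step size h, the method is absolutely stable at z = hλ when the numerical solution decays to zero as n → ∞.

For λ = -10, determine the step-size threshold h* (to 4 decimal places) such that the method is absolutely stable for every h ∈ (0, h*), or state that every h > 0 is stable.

(−∞, 0) — no finite endpoint. Any h>0 works for λ=-10.

On y'=λy, z=hλ:
  y_{n+1} = y_n + z·[1/7·y_n + 6/7·y_{n+1}] ⇒ (1 − 6/7z)y_{n+1} = (1 + 1/7z)y_n
  ⇒ R(z) = (1 + 1/7z)/(1 − 6/7z).

Solve |R(x)|<1 on ℝ⁻.
x=-0.8: |R|=0.5254
x=-2: |R|=0.2632
x=-10: |R|=0.0448
x=-100: |R|=0.1532
θ=6/7≥1/2 ⇒ |1+1/7x|<|1−6/7x| ∀x<0 ⇒ unbounded interval.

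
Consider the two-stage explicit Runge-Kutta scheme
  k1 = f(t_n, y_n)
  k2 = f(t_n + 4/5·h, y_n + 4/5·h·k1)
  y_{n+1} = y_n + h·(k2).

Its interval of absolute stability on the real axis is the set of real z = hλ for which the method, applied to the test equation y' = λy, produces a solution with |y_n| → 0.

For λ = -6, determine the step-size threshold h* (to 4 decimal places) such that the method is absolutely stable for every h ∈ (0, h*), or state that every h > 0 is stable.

Set f=λy, z=hλ:
  k1=λy_n ⇒ h·k1=z·y_n;  k2=λ(1+4/5z)y_n ⇒ h·k2=z(1+4/5z)y_n
  y_{n+1}/y_n = 1 + z(1+4/5z) = 1 + z + 4/5z²
  Hence R(z) = 1 + z + 4/5z².

Boundary: |R(x)|=1, x<0.
x=-0.89: |R|=0.7437
R=1: x+4/5x²=0 ⇒ x=−5/4=-1.2500; min R=1−1/(4·4/5)=0.6875>−1
Confirm numerically:
  x=-0.849: |R|=0.72764 <1
  x=-0.762: |R|=0.70252 <1
  x=-0.573: |R|=0.68966 <1
  x=-1.744: |R|=1.68923 >1
  x=-1.697: |R|=1.60685 >1
  x=-1.379: |R|=1.14231 >1
So |R|<1 on (-1.2500, 0).

(-1.2500,0); λ=-6 ⇒ h* = (5/4)/6 = 0.2083.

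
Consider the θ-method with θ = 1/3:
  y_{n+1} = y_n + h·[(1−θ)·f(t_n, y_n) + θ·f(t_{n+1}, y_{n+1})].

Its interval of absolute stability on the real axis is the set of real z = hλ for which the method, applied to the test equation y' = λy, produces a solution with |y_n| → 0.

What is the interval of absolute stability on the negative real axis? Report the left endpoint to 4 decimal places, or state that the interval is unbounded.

With y'=λy (z=hλ):
  y_{n+1} = y_n + z·[2/3·y_n + 1/3·y_{n+1}] ⇒ (1 − 1/3z)y_{n+1} = (1 + 2/3z)y_n
  R(z) = (1 + 2/3z)/(1 − 1/3z).

Find x<0 with |R(x)|<1.
x=-1.33: |R|=0.0785
R=−1: 1+2/3x = −1+1/3x ⇒ -1/3x=2 ⇒ x=2/(-1/3)=-6.0000
Confirm numerically:
  x=-5.479: |R|=0.93855 <1
  x=-4.890: |R|=0.85932 <1
  x=-3.723: |R|=0.66131 <1
  x=-6.504: |R|=1.05303 >1
  x=-6.207: |R|=1.02248 >1
  x=-6.137: |R|=1.01499 >1
Stable set (-6.0000, 0).

z∈(-6.0000,0).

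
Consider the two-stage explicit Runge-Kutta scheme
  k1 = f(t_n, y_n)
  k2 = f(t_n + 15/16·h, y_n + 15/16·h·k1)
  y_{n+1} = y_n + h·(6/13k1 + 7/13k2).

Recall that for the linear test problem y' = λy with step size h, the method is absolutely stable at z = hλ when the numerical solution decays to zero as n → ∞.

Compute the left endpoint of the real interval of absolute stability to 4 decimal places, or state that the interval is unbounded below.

On y'=λy, z=hλ:
  k1=λy_n ⇒ h·k1=z·y_n;  k2=λ(1+15/16z)y_n ⇒ h·k2=z(1+15/16z)y_n
  y_{n+1}/y_n = 1 + 6/13z + 7/13z(1+15/16z) = 1 + z + 105/208z²
  R(z) = 1 + z + 105/208z².

Solve |R(x)|<1 on ℝ⁻.
x=-1.68: |R|=0.7448
R=1: x+105/208x²=0 ⇒ x=−208/105=-1.9810; min R=1−1/(4·105/208)=0.5048>−1
Confirm numerically:
  x=-1.840: |R|=0.86908 <1
  x=-1.338: |R|=0.56573 <1
  x=-1.201: |R|=0.52714 <1
  x=-2.219: |R|=1.26665 >1
  x=-2.184: |R|=1.22386 >1
  x=-2.025: |R|=1.04503 >1
So |R|<1 on (-1.9810, 0).

left endpoint -1.9810.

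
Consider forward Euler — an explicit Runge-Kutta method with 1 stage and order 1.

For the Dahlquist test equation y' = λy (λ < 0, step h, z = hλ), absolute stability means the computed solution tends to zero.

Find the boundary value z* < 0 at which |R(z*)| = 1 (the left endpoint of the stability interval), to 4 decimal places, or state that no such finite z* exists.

left endpoint -2.0000.

Set f=λy, z=hλ:
  order 1, 1-stage ⇒ R(z)=1+z
  (e.g. R(-1.23)=-0.23000, |R|=0.23000)

Boundary: |R(x)|=1, x<0.
x=-1.23: |R|=0.2300
|R(-2.35)|=1.3500 |R(-2.25)|=1.2500 |R(-0.98)|=0.0200
Bisect:
  x_lo=-2.6773 |R|=1.6773  x_hi=-0.2830 |R|=0.7170
  mid=-1.48015 |R|=0.48015 →hi
  mid=-2.07873 |R|=1.07873 →lo
  mid=-1.77944 |R|=0.77944 →hi
  mid=-1.92909 |R|=0.92909 →hi
  mid=-2.00391 |R|=1.00391 →lo
  mid=-1.96650 |R|=0.96650 →hi
  mid=-1.98520 |R|=0.98520 →hi
  mid=-1.99456 |R|=0.99456 →hi
  ...
  [-2.00011,-1.99996] ⇒ x*=-2.0000
Interval (-2.0000, 0).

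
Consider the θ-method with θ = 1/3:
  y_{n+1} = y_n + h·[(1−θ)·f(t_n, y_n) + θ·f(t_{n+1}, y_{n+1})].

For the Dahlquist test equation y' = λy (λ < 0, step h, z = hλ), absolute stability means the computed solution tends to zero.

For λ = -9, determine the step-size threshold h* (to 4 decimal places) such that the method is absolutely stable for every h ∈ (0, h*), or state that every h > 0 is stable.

(-6.0000,0); λ=-9 ⇒ h* = (6)/9 = 0.6667.

On y'=λy, z=hλ:
  y_{n+1} = y_n + z·[2/3·y_n + 1/3·y_{n+1}] ⇒ (1 − 1/3z)y_{n+1} = (1 + 2/3z)y_n
  R(z) = (1 + 2/3z)/(1 − 1/3z).

Find x<0 with |R(x)|<1.
x=-1.69: |R|=0.0810
R=−1: 1+2/3x = −1+1/3x ⇒ -1/3x=2 ⇒ x=2/(-1/3)=-6.0000
Confirm numerically:
  x=-5.895: |R|=0.98820 <1
  x=-4.450: |R|=0.79195 <1
  x=-3.573: |R|=0.63076 <1
  x=-3.281: |R|=0.56711 <1
  x=-6.481: |R|=1.05073 >1
  x=-6.234: |R|=1.02534 >1
  x=-6.041: |R|=1.00453 >1
So |R|<1 on (-6.0000, 0).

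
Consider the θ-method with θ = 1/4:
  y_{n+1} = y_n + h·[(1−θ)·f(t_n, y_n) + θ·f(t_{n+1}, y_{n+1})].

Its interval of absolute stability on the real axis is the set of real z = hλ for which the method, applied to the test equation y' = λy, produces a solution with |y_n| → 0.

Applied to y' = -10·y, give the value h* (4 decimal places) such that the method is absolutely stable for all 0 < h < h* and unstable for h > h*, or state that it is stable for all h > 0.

(-4.0000,0); λ=-10 ⇒ h* = (4)/10 = 0.4000.

On y'=λy, z=hλ:
  y_{n+1} = y_n + z·[3/4·y_n + 1/4·y_{n+1}] ⇒ (1 − 1/4z)y_{n+1} = (1 + 3/4z)y_n
  R(z) = (1 + 3/4z)/(1 − 1/4z).

Need |R(x)|<1, x<0.
x=-1.3: |R|=0.0189
R=−1: 1+3/4x = −1+1/4x ⇒ -1/2x=2 ⇒ x=2/(-1/2)=-4.0000
Confirm numerically:
  x=-3.563: |R|=0.88444 <1
  x=-3.216: |R|=0.78271 <1
  x=-2.203: |R|=0.42060 <1
  x=-4.569: |R|=1.13280 >1
  x=-4.273: |R|=1.06600 >1
  x=-4.180: |R|=1.04401 >1
So |R|<1 on (-4.0000, 0).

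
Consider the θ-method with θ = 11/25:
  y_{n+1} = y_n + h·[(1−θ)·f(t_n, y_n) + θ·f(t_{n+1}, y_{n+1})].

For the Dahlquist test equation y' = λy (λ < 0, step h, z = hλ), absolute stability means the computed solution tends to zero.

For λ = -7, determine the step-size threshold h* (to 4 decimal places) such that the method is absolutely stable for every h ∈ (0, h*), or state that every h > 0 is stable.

On y'=λy, z=hλ:
  y_{n+1} = y_n + z·[14/25·y_n + 11/25·y_{n+1}] ⇒ (1 − 11/25z)y_{n+1} = (1 + 14/25z)y_n
  Hence R(z) = (1 + 14/25z)/(1 − 11/25z).

Need |R(x)|<1, x<0.
x=-1.51: |R|=0.0928
R=−1: 1+14/25x = −1+11/25x ⇒ -3/25x=2 ⇒ x=2/(-3/25)=-16.6667
Confirm numerically:
  x=-16.286: |R|=0.99441 <1
  x=-9.248: |R|=0.82438 <1
  x=-8.270: |R|=0.78279 <1
  x=-17.225: |R|=1.00781 >1
  x=-17.044: |R|=1.00533 >1
Interval (-16.6667, 0).

(-16.6667,0); λ=-7 ⇒ h* = (50/3)/7 = 2.3810.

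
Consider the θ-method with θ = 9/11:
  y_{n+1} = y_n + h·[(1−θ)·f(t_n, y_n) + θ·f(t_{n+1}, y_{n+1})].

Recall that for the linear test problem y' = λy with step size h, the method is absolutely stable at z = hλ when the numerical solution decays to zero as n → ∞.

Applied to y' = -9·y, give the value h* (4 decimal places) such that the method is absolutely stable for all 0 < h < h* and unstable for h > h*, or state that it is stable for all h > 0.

With y'=λy (z=hλ):
  y_{n+1} = y_n + z·[2/11·y_n + 9/11·y_{n+1}] ⇒ (1 − 9/11z)y_{n+1} = (1 + 2/11z)y_n
  Hence R(z) = (1 + 2/11z)/(1 − 9/11z).

Need |R(x)|<1, x<0.
x=-1.05: |R|=0.4352
x=-2: |R|=0.2414
x=-10: |R|=0.0891
x=-100: |R|=0.2075
θ=9/11≥1/2 ⇒ |1+2/11x|<|1−9/11x| ∀x<0 ⇒ stable on all of ℝ⁻.

interval (−∞, 0). Any h>0 works for λ=-9.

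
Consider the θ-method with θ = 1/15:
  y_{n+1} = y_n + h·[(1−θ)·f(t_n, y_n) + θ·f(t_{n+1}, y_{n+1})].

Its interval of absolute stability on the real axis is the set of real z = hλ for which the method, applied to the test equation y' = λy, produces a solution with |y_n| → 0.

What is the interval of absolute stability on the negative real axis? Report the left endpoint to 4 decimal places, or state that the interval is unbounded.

(-2.3077, 0).

Set f=λy, z=hλ:
  y_{n+1} = y_n + z·[14/15·y_n + 1/15·y_{n+1}] ⇒ (1 − 1/15z)y_{n+1} = (1 + 14/15z)y_n
  so R(z) = (1 + 14/15z)/(1 − 1/15z).

Find x<0 with |R(x)|<1.
x=-0.75: |R|=0.2857
R=−1: 1+14/15x = −1+1/15x ⇒ -13/15x=2 ⇒ x=2/(-13/15)=-2.3077
Confirm numerically:
  x=-1.248: |R|=0.15214 <1
  x=-1.053: |R|=0.01607 <1
  x=-0.957: |R|=0.10039 <1
  x=-2.728: |R|=1.30821 >1
  x=-2.716: |R|=1.29962 >1
  x=-2.389: |R|=1.06079 >1
Interval (-2.3077, 0).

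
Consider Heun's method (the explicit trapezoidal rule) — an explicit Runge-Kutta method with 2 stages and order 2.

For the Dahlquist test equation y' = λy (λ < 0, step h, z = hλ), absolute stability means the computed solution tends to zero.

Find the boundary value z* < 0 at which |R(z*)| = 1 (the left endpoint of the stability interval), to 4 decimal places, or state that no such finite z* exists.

On y'=λy, z=hλ:
  order 2, 2-stage ⇒ R(z)=1+z+z^2/2
  (e.g. R(-0.61)=0.57605, |R|=0.57605)

Boundary: |R(x)|=1, x<0.
x=-0.61: |R|=0.5760
|R(-2.34)|=1.3978 |R(-1.28)|=0.5392 |R(-0.54)|=0.6058
Bisect:
  x_lo=-2.8826 |R|=2.2721  x_hi=-0.2711 |R|=0.7657
  mid=-1.57684 |R|=0.66637 →hi
  mid=-2.22972 |R|=1.25611 →lo
  mid=-1.90328 |R|=0.90796 →hi
  mid=-2.06650 |R|=1.06872 →lo
  mid=-1.98489 |R|=0.98501 →hi
  mid=-2.02570 |R|=1.02603 →lo
  mid=-2.00530 |R|=1.00531 →lo
  mid=-1.99510 |R|=0.99511 →hi
  mid=-2.00020 |R|=1.00020 →lo
  ...
  [-2.00004,-1.99988] ⇒ x*=-2.0000
Interval (-2.0000, 0).

left endpoint -2.0000.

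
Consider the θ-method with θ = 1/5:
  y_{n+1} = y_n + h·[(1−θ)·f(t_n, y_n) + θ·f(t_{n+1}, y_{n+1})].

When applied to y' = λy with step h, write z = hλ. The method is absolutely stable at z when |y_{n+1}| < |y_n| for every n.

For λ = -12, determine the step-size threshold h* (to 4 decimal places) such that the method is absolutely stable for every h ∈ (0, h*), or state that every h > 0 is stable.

(-3.3333,0); λ=-12 ⇒ h* = (10/3)/12 = 0.2778.

Set f=λy, z=hλ:
  y_{n+1} = y_n + z·[4/5·y_n + 1/5·y_{n+1}] ⇒ (1 − 1/5z)y_{n+1} = (1 + 4/5z)y_n
  Hence R(z) = (1 + 4/5z)/(1 − 1/5z).

Find x<0 with |R(x)|<1.
x=-0.93: |R|=0.2159
R=−1: 1+4/5x = −1+1/5x ⇒ -3/5x=2 ⇒ x=2/(-3/5)=-3.3333
Confirm numerically:
  x=-2.759: |R|=0.77794 <1
  x=-2.536: |R|=0.68259 <1
  x=-2.327: |R|=0.58796 <1
  x=-2.149: |R|=0.50301 <1
  x=-3.805: |R|=1.16070 >1
  x=-3.539: |R|=1.07226 >1
Interval (-3.3333, 0).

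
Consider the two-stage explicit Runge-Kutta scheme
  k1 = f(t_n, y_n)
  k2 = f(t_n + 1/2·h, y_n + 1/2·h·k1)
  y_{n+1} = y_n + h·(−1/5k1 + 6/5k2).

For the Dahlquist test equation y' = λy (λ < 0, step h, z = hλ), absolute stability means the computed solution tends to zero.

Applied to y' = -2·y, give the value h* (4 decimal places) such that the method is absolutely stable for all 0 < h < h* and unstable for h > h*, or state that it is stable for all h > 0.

(-1.6667,0); λ=-2 ⇒ h* = (5/3)/2 = 0.8333.

With y'=λy (z=hλ):
  k1=λy_n ⇒ h·k1=z·y_n;  k2=λ(1+1/2z)y_n ⇒ h·k2=z(1+1/2z)y_n
  y_{n+1}/y_n = 1 − 1/5z + 6/5z(1+1/2z) = 1 + z + 3/5z²
  Hence R(z) = 1 + z + 3/5z².

Need |R(x)|<1, x<0.
x=-1.68: |R|=1.0134
R=1: x+3/5x²=0 ⇒ x=−5/3=-1.6667; min R=1−1/(4·3/5)=0.5833>−1
Confirm numerically:
  x=-1.640: |R|=0.97376 <1
  x=-1.214: |R|=0.67028 <1
  x=-1.150: |R|=0.64350 <1
  x=-0.957: |R|=0.59251 <1
  x=-2.125: |R|=1.58437 >1
  x=-1.730: |R|=1.06574 >1
So |R|<1 on (-1.6667, 0).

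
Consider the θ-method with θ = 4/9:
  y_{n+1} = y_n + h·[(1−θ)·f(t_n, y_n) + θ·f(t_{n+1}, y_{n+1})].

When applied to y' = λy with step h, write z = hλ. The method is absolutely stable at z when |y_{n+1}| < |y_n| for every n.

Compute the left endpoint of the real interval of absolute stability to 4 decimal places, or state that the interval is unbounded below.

left endpoint -18.0000.

With y'=λy (z=hλ):
  y_{n+1} = y_n + z·[5/9·y_n + 4/9·y_{n+1}] ⇒ (1 − 4/9z)y_{n+1} = (1 + 5/9z)y_n
  Hence R(z) = (1 + 5/9z)/(1 − 4/9z).

Need |R(x)|<1, x<0.
x=-1.3: |R|=0.1761
R=−1: 1+5/9x = −1+4/9x ⇒ -1/9x=2 ⇒ x=2/(-1/9)=-18.0000
Confirm numerically:
  x=-15.788: |R|=0.96934 <1
  x=-15.257: |R|=0.96083 <1
  x=-9.390: |R|=0.81508 <1
  x=-8.214: |R|=0.76620 <1
  x=-18.310: |R|=1.00377 >1
  x=-18.061: |R|=1.00075 >1
Stable set (-18.0000, 0).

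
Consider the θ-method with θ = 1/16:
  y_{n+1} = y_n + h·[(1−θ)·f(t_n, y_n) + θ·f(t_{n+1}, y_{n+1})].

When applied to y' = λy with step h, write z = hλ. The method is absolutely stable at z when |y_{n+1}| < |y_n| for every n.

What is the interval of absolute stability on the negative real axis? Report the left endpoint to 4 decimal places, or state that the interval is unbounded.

z∈(-2.2857,0).

Test eqn y'=λy, z=hλ:
  y_{n+1} = y_n + z·[15/16·y_n + 1/16·y_{n+1}] ⇒ (1 − 1/16z)y_{n+1} = (1 + 15/16z)y_n
  so R(z) = (1 + 15/16z)/(1 − 1/16z).

Solve |R(x)|<1 on ℝ⁻.
x=-0.31: |R|=0.6959
R=−1: 1+15/16x = −1+1/16x ⇒ -7/8x=2 ⇒ x=2/(-7/8)=-2.2857
Confirm numerically:
  x=-1.895: |R|=0.69433 <1
  x=-1.772: |R|=0.59532 <1
  x=-1.520: |R|=0.38813 <1
  x=-1.314: |R|=0.21428 <1
  x=-2.719: |R|=1.32406 >1
  x=-2.709: |R|=1.31675 >1
  x=-2.395: |R|=1.08317 >1
So |R|<1 on (-2.2857, 0).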